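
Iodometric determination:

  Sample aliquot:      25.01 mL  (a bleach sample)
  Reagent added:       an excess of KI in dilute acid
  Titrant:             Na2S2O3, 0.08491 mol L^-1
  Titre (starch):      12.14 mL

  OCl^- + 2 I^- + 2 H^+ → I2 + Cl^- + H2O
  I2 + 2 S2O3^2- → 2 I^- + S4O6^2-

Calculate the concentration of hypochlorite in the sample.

0.02061 mol/L

n(S2O3^2-) = 0.01214 × 0.08491 = 1.031 × 10^-3 mol
n(I2) = n(S2O3^2-)/2 = 5.154 × 10^-4 mol
n(OCl^-) in the aliquot = 5.154 × 10^-4 mol (1:1 ratio)
[OCl^-] = 5.154 × 10^-4 / 0.02501 = 0.02061 mol/L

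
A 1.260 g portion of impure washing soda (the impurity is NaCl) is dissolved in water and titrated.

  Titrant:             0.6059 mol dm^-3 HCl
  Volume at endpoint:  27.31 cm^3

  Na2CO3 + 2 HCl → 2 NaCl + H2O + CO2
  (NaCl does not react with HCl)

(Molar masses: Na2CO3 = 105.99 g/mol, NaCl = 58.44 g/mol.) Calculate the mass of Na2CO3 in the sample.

n(HCl) = 0.02731 × 0.6059 = 0.01655 mol
Let x = n(Na2CO3), y = n(NaCl).
Titrant: 2x = 0.01655;  mass: 105.99x + 58.44y = 1.260
Solving, x = 8.274 × 10^-3 mol, y = 6.555 × 10^-3 mol
mass of Na2CO3 = 8.274 × 10^-3 × 105.99 = 0.8769 g

0.8769 g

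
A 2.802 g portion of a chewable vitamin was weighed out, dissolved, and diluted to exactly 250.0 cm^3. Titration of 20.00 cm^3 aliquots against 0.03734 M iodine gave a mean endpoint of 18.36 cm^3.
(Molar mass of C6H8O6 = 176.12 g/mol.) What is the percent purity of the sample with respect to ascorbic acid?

53.86 %

C6H8O6 + I2 → C6H6O6 + 2 HI
n(I2) per titration = 0.01836 × 0.03734 = 6.856 × 10^-4 mol
n(C6H8O6) in each aliquot = 6.856 × 10^-4 mol (1:1 ratio)
n(C6H8O6) in the whole flask = 6.856 × 10^-4 × 250.0/20.00 = 8.570 × 10^-3 mol
mass of C6H8O6 = 8.570 × 10^-3 × 176.12 = 1.509 g
% C6H8O6 = 1.509 / 2.802 × 100 = 53.86 %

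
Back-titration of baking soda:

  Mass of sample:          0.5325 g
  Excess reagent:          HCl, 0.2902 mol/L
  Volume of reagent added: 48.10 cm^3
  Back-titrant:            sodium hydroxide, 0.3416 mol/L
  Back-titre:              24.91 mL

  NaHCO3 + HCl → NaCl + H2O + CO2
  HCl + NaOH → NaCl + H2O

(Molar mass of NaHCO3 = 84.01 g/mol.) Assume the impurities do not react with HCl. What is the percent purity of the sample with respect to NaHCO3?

n(HCl) added = 0.04810 × 0.2902 = 0.01396 mol
n(NaOH) used in back-titration = 0.02491 × 0.3416 = 8.509 × 10^-3 mol
n(HCl) left over = 8.509 × 10^-3 mol (1:1 ratio)
n(HCl) consumed by analyte = 0.01396 − 8.509 × 10^-3 = 5.449 × 10^-3 mol
n(NaHCO3) = 5.449 × 10^-3 mol (1:1 ratio)
mass of NaHCO3 = 5.449 × 10^-3 × 84.01 = 0.4578 g
% NaHCO3 = 0.4578 / 0.5325 × 100 = 85.97 %

85.97 %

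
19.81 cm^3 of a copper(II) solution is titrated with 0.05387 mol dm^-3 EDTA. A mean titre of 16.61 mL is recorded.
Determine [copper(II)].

Cu^2+ + EDTA^4- → [Cu(EDTA)]^2-
n(EDTA) = 0.01661 L × 0.05387 mol/L = 8.948 × 10^-4 mol
n(Cu2+) = 8.948 × 10^-4 mol (1:1 mole ratio)
[Cu2+] = 8.948 × 10^-4 mol / 0.01981 L = 0.04517 mol/L

0.04517 mol/L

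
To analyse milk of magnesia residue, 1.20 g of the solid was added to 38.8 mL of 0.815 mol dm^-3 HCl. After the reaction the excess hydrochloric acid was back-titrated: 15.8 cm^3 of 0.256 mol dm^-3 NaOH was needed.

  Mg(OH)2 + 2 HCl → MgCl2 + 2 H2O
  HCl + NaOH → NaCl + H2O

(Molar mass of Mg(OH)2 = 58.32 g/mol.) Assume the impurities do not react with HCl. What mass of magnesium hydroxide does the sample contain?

n(HCl) added = 0.0388 × 0.815 = 0.0316 mol
n(NaOH) used in back-titration = 0.0158 × 0.256 = 4.04 × 10^-3 mol
n(HCl) left over = 4.04 × 10^-3 mol (1:1 ratio)
n(HCl) consumed by analyte = 0.0316 − 4.04 × 10^-3 = 0.0276 mol
From the 1:2 ratio, n(Mg(OH)2) = 1/2 × 0.0276 = 0.0138 mol
mass of Mg(OH)2 = 0.0138 × 58.32 = 0.804 g

0.804 g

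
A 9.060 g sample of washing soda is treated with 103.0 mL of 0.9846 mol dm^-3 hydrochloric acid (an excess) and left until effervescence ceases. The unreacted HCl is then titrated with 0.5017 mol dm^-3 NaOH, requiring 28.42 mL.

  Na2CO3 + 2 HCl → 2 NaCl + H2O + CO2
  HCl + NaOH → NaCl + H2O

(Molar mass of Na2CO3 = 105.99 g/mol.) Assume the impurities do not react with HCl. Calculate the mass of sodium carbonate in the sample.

4.619 g

n(HCl) added = 0.1030 × 0.9846 = 0.1014 mol
n(NaOH) used in back-titration = 0.02842 × 0.5017 = 0.01426 mol
n(HCl) left over = 0.01426 mol (1:1 ratio)
n(HCl) consumed by analyte = 0.1014 − 0.01426 = 0.08716 mol
From the 1:2 ratio, n(Na2CO3) = 1/2 × 0.08716 = 0.04358 mol
mass of Na2CO3 = 0.04358 × 105.99 = 4.619 g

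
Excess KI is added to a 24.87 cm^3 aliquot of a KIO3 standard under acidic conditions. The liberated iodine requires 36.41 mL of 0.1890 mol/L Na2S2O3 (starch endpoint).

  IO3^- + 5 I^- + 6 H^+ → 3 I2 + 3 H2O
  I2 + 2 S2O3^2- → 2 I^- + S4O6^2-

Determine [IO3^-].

0.04612 mol/L

n(S2O3^2-) = 0.03641 × 0.1890 = 6.881 × 10^-3 mol
n(I2) = n(S2O3^2-)/2 = 3.441 × 10^-3 mol
From the 1:3 ratio, n(IO3^-) in the aliquot = 1/3 × 3.441 × 10^-3 = 1.147 × 10^-3 mol
[IO3^-] = 1.147 × 10^-3 / 0.02487 = 0.04612 mol/L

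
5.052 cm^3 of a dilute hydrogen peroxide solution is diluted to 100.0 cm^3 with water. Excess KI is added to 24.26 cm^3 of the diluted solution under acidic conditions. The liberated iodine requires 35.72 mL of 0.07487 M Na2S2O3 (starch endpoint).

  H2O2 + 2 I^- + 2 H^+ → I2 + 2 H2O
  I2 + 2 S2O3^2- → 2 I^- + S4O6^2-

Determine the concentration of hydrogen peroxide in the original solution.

n(S2O3^2-) = 0.03572 × 0.07487 = 2.674 × 10^-3 mol
n(I2) = n(S2O3^2-)/2 = 1.337 × 10^-3 mol
n(H2O2) in the aliquot = 1.337 × 10^-3 mol (1:1 ratio)
[H2O2]_dilute = 1.337 × 10^-3 / 0.02426 = 0.05512 mol/L
[H2O2]_original = 0.05512 × 100.0/5.052 = 1.091 mol/L

1.091 M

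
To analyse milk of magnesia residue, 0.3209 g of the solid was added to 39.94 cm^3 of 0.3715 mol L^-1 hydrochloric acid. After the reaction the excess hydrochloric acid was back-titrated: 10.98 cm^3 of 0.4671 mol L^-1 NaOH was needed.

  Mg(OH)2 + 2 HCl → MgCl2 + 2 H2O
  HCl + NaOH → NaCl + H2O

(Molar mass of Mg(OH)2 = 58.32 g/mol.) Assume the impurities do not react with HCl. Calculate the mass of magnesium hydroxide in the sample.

0.2831 g

n(HCl) added = 0.03994 × 0.3715 = 0.01484 mol
n(NaOH) used in back-titration = 0.01098 × 0.4671 = 5.129 × 10^-3 mol
n(HCl) left over = 5.129 × 10^-3 mol (1:1 ratio)
n(HCl) consumed by analyte = 0.01484 − 5.129 × 10^-3 = 9.709 × 10^-3 mol
From the 1:2 ratio, n(Mg(OH)2) = 1/2 × 9.709 × 10^-3 = 4.854 × 10^-3 mol
mass of Mg(OH)2 = 4.854 × 10^-3 × 58.32 = 0.2831 g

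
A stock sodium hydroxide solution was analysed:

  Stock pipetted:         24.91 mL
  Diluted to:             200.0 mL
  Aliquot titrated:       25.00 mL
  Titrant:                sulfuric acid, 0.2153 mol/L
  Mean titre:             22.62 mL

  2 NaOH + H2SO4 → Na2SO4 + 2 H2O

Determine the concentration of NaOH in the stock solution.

3.128 mol/L

n(H2SO4) = 0.02262 × 0.2153 = 4.870 × 10^-3 mol
From the 2:1 ratio, n(NaOH) in the aliquot = 2/1 × 4.870 × 10^-3 = 9.740 × 10^-3 mol
[NaOH]_dilute = 9.740 × 10^-3 / 0.02500 = 0.3896 mol/L
Dilution factor = 200.0 / 24.91 = 8.029
[NaOH]_stock = 0.3896 × 8.029 = 3.128 mol/L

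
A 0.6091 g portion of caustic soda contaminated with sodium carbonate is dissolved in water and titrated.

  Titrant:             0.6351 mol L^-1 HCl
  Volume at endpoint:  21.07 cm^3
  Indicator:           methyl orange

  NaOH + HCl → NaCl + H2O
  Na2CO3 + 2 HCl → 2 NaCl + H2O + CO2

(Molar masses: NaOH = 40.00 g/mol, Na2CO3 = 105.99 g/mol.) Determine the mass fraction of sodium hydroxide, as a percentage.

50.56 %

n(HCl) = 0.02107 × 0.6351 = 0.01338 mol
Let x = n(NaOH), y = n(Na2CO3).
Titrant: 1x + 2y = 0.01338;  mass: 40.00x + 105.99y = 0.6091
Solving, x = 7.700 × 10^-3 mol, y = 2.841 × 10^-3 mol
mass of NaOH = 7.700 × 10^-3 × 40.00 = 0.3080 g
% NaOH = 0.3080 / 0.6091 × 100 = 50.56 %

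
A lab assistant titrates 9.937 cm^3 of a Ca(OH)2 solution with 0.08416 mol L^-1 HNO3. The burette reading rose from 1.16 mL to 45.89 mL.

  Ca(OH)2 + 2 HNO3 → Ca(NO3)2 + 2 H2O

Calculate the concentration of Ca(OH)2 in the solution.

n(HNO3) = 0.04473 L × 0.08416 mol/L = 3.764 × 10^-3 mol
From the 1:2 mole ratio, n(Ca(OH)2) = 1/2 × 3.764 × 10^-3 = 1.882 × 10^-3 mol
[Ca(OH)2] = 1.882 × 10^-3 mol / 0.009937 L = 0.1894 mol/L

0.1894 mol/L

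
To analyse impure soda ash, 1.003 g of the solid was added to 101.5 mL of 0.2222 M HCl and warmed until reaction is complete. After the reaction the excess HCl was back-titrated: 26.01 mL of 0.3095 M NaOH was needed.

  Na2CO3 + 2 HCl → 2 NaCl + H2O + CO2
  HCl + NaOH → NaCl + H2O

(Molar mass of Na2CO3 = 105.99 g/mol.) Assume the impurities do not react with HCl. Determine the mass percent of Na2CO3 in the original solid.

n(HCl) added = 0.1015 × 0.2222 = 0.02255 mol
n(NaOH) used in back-titration = 0.02601 × 0.3095 = 8.050 × 10^-3 mol
n(HCl) left over = 8.050 × 10^-3 mol (1:1 ratio)
n(HCl) consumed by analyte = 0.02255 − 8.050 × 10^-3 = 0.01450 mol
From the 1:2 ratio, n(Na2CO3) = 1/2 × 0.01450 = 7.252 × 10^-3 mol
mass of Na2CO3 = 7.252 × 10^-3 × 105.99 = 0.7686 g
% Na2CO3 = 0.7686 / 1.003 × 100 = 76.63 %

76.63 %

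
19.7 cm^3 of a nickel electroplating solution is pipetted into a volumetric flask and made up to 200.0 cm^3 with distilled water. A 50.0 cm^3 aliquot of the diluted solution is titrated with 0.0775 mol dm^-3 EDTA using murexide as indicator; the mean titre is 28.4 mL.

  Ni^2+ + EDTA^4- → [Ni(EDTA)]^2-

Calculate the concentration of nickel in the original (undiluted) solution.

0.447 mol/L

n(EDTA) = 0.0284 × 0.0775 = 2.20 × 10^-3 mol
n(Ni2+) in the aliquot = 2.20 × 10^-3 mol (1:1 ratio)
[Ni2+]_dilute = 2.20 × 10^-3 / 0.0500 = 0.0440 mol/L
Dilution factor = 200.0 / 19.7 = 10.15
[Ni2+]_stock = 0.0440 × 10.15 = 0.447 mol/L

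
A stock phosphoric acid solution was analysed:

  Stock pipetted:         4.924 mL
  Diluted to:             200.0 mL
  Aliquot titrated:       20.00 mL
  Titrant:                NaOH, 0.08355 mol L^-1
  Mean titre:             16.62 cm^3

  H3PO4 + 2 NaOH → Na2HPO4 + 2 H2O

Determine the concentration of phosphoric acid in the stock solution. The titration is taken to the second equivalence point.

n(NaOH) = 0.01662 × 0.08355 = 1.389 × 10^-3 mol
From the 1:2 ratio, n(H3PO4) in the aliquot = 1/2 × 1.389 × 10^-3 = 6.943 × 10^-4 mol
[H3PO4]_dilute = 6.943 × 10^-4 / 0.02000 = 0.03472 mol/L
Dilution factor = 200.0 / 4.924 = 40.62
[H3PO4]_stock = 0.03472 × 40.62 = 1.410 mol/L

1.410 mol/L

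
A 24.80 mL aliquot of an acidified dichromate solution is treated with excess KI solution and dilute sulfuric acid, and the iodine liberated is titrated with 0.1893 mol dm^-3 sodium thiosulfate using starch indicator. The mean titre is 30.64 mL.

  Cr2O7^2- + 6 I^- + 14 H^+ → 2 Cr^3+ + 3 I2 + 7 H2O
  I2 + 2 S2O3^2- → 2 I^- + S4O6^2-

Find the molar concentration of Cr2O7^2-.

n(S2O3^2-) = 0.03064 × 0.1893 = 5.800 × 10^-3 mol
n(I2) = n(S2O3^2-)/2 = 2.900 × 10^-3 mol
From the 1:3 ratio, n(Cr2O7^2-) in the aliquot = 1/3 × 2.900 × 10^-3 = 9.667 × 10^-4 mol
[Cr2O7^2-] = 9.667 × 10^-4 / 0.02480 = 0.03898 mol/L

0.03898 mol/L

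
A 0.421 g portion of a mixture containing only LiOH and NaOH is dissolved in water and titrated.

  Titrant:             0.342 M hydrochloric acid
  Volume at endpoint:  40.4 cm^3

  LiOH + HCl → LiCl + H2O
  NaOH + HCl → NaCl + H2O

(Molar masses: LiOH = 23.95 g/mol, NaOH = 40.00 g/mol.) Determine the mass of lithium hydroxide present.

n(HCl) = 0.0404 × 0.342 = 0.0138 mol
Let x = n(LiOH), y = n(NaOH).
Titrant: 1x + 1y = 0.0138;  mass: 23.95x + 40.00y = 0.421
Solving, x = 8.20 × 10^-3 mol, y = 5.61 × 10^-3 mol
mass of LiOH = 8.20 × 10^-3 × 23.95 = 0.196 g

0.196 g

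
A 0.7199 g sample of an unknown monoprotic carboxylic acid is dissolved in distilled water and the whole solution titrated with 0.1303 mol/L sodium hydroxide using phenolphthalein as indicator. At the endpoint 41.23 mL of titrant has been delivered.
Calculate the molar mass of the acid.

134.0 g/mol

n(NaOH) = 0.04123 L × 0.1303 mol/L = 5.372 × 10^-3 mol
n(HA) = 5.372 × 10^-3 mol (1:1 ratio)
M = m / n = 0.7199 g / 5.372 × 10^-3 mol = 134.0 g/mol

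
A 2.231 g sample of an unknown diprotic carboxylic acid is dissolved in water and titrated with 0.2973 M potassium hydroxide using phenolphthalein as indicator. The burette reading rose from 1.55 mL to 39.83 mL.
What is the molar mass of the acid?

392.1 g/mol

n(KOH) = 0.03828 L × 0.2973 mol/L = 0.01138 mol
From the 1:2 ratio, n(H2A) = 1/2 × 0.01138 = 5.690 × 10^-3 mol
M = m / n = 2.231 g / 5.690 × 10^-3 mol = 392.1 g/mol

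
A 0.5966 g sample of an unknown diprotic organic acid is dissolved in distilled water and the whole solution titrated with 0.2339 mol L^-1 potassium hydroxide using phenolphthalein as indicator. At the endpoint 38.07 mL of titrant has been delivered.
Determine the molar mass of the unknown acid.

134.0 g/mol

n(KOH) = 0.03807 L × 0.2339 mol/L = 8.905 × 10^-3 mol
From the 1:2 ratio, n(H2A) = 1/2 × 8.905 × 10^-3 = 4.452 × 10^-3 mol
M = m / n = 0.5966 g / 4.452 × 10^-3 mol = 134.0 g/mol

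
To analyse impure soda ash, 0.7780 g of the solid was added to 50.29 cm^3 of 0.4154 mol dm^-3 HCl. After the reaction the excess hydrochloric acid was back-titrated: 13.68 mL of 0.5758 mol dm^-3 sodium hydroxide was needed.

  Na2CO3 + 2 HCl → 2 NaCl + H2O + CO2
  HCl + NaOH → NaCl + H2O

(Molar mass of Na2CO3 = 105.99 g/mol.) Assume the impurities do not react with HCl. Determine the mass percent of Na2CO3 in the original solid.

88.64 %

n(HCl) added = 0.05029 × 0.4154 = 0.02089 mol
n(NaOH) used in back-titration = 0.01368 × 0.5758 = 7.877 × 10^-3 mol
n(HCl) left over = 7.877 × 10^-3 mol (1:1 ratio)
n(HCl) consumed by analyte = 0.02089 − 7.877 × 10^-3 = 0.01301 mol
From the 1:2 ratio, n(Na2CO3) = 1/2 × 0.01301 = 6.507 × 10^-3 mol
mass of Na2CO3 = 6.507 × 10^-3 × 105.99 = 0.6897 g
% Na2CO3 = 0.6897 / 0.7780 × 100 = 88.64 %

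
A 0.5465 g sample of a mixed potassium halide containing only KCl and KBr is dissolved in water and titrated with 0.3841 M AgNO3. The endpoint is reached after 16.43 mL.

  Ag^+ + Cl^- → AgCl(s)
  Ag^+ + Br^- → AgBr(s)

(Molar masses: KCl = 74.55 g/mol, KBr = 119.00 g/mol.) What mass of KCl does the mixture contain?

0.3429 g

n(AgNO3) = 0.01643 × 0.3841 = 6.311 × 10^-3 mol
Let x = n(KCl), y = n(KBr).
Titrant: 1x + 1y = 6.311 × 10^-3;  mass: 74.55x + 119.00y = 0.5465
Solving, x = 4.600 × 10^-3 mol, y = 1.711 × 10^-3 mol
mass of KCl = 4.600 × 10^-3 × 74.55 = 0.3429 g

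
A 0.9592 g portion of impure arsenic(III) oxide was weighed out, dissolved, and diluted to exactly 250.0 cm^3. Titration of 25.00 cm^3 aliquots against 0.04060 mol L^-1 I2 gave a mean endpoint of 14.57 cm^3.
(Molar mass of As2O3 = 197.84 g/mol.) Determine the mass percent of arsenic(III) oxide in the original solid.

As2O3 + 2 I2 + 2 H2O → As2O5 + 4 HI
n(I2) per titration = 0.01457 × 0.04060 = 5.915 × 10^-4 mol
From the 1:2 ratio, n(As2O3) in each aliquot = 1/2 × 5.915 × 10^-4 = 2.958 × 10^-4 mol
n(As2O3) in the whole flask = 2.958 × 10^-4 × 250.0/25.00 = 2.958 × 10^-3 mol
mass of As2O3 = 2.958 × 10^-3 × 197.84 = 0.5852 g
% As2O3 = 0.5852 / 0.9592 × 100 = 61.00 %

61.00 %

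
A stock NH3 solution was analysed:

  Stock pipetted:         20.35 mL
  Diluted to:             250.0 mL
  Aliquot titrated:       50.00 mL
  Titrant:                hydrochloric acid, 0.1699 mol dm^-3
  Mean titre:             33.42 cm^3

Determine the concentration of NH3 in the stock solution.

1.395 mol/L

NH3 + HCl → NH4Cl
n(HCl) = 0.03342 × 0.1699 = 5.678 × 10^-3 mol
n(NH3) in the aliquot = 5.678 × 10^-3 mol (1:1 ratio)
[NH3]_dilute = 5.678 × 10^-3 / 0.05000 = 0.1136 mol/L
Dilution factor = 250.0 / 20.35 = 12.29
[NH3]_stock = 0.1136 × 12.29 = 1.395 mol/L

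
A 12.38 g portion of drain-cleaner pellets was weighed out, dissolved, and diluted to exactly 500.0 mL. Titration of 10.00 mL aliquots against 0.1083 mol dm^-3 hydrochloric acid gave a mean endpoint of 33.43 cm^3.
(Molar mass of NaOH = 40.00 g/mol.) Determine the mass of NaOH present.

NaOH + HCl → NaCl + H2O
n(HCl) per titration = 0.03343 × 0.1083 = 3.620 × 10^-3 mol
n(NaOH) in each aliquot = 3.620 × 10^-3 mol (1:1 ratio)
n(NaOH) in the whole flask = 3.620 × 10^-3 × 500.0/10.00 = 0.1810 mol
mass of NaOH = 0.1810 × 40.00 = 7.241 g

7.241 g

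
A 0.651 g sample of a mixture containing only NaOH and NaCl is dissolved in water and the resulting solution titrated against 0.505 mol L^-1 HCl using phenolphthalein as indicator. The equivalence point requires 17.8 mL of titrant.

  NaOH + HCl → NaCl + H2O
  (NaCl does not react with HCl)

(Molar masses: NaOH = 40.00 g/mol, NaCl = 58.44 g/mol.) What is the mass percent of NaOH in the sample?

n(HCl) = 0.0178 × 0.505 = 8.99 × 10^-3 mol
Let x = n(NaOH), y = n(NaCl).
Titrant: 1x = 8.99 × 10^-3;  mass: 40.00x + 58.44y = 0.651
Solving, x = 8.99 × 10^-3 mol, y = 4.99 × 10^-3 mol
mass of NaOH = 8.99 × 10^-3 × 40.00 = 0.360 g
% NaOH = 0.360 / 0.651 × 100 = 55.2 %

55.2 %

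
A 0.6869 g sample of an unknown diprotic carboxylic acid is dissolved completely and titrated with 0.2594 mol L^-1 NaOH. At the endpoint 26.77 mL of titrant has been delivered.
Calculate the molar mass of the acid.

197.8 g/mol

n(NaOH) = 0.02677 L × 0.2594 mol/L = 6.944 × 10^-3 mol
From the 1:2 ratio, n(H2A) = 1/2 × 6.944 × 10^-3 = 3.472 × 10^-3 mol
M = m / n = 0.6869 g / 3.472 × 10^-3 mol = 197.8 g/mol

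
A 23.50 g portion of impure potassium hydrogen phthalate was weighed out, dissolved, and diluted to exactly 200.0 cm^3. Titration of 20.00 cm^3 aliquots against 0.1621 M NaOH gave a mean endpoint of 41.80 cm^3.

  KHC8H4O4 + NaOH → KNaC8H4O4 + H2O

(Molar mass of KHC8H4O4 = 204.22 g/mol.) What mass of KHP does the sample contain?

n(NaOH) per titration = 0.04180 × 0.1621 = 6.776 × 10^-3 mol
n(KHC8H4O4) in each aliquot = 6.776 × 10^-3 mol (1:1 ratio)
n(KHC8H4O4) in the whole flask = 6.776 × 10^-3 × 200.0/20.00 = 0.06776 mol
mass of KHC8H4O4 = 0.06776 × 204.22 = 13.84 g

13.84 g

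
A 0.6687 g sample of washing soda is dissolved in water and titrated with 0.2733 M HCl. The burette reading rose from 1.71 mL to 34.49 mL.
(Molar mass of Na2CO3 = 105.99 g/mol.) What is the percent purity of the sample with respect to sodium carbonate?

Na2CO3 + 2 HCl → 2 NaCl + H2O + CO2
n(HCl) = 0.03278 L × 0.2733 mol/L = 8.959 × 10^-3 mol
From the 1:2 ratio, n(Na2CO3) = 1/2 × 8.959 × 10^-3 = 4.479 × 10^-3 mol
mass of Na2CO3 = 4.479 × 10^-3 × 105.99 g/mol = 0.4748 g
% Na2CO3 = 0.4748 / 0.6687 × 100 = 71.00 %

71.00 %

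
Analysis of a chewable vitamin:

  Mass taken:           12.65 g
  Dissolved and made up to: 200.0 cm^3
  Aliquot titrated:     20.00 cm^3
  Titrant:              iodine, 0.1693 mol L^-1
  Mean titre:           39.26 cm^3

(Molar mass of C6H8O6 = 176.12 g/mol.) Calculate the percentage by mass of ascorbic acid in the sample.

92.54 %

C6H8O6 + I2 → C6H6O6 + 2 HI
n(I2) per titration = 0.03926 × 0.1693 = 6.647 × 10^-3 mol
n(C6H8O6) in each aliquot = 6.647 × 10^-3 mol (1:1 ratio)
n(C6H8O6) in the whole flask = 6.647 × 10^-3 × 200.0/20.00 = 0.06647 mol
mass of C6H8O6 = 0.06647 × 176.12 = 11.71 g
% C6H8O6 = 11.71 / 12.65 × 100 = 92.54 %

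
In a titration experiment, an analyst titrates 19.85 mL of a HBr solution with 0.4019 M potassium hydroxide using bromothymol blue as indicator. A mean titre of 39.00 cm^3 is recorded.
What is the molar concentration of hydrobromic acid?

0.7896 M

HBr + KOH → KBr + H2O
n(KOH) = 0.03900 L × 0.4019 mol/L = 0.01567 mol
n(HBr) = 0.01567 mol (1:1 mole ratio)
[HBr] = 0.01567 mol / 0.01985 L = 0.7896 mol/L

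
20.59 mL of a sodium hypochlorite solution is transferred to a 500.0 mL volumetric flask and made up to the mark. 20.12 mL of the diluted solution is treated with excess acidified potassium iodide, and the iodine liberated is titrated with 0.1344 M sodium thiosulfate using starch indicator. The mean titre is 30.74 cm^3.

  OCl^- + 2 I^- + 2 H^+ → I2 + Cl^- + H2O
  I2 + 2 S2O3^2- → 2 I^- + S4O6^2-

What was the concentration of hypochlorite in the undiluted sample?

n(S2O3^2-) = 0.03074 × 0.1344 = 4.131 × 10^-3 mol
n(I2) = n(S2O3^2-)/2 = 2.066 × 10^-3 mol
n(OCl^-) in the aliquot = 2.066 × 10^-3 mol (1:1 ratio)
[OCl^-]_dilute = 2.066 × 10^-3 / 0.02012 = 0.1027 mol/L
[OCl^-]_original = 0.1027 × 500.0/20.59 = 2.493 mol/L

2.493 M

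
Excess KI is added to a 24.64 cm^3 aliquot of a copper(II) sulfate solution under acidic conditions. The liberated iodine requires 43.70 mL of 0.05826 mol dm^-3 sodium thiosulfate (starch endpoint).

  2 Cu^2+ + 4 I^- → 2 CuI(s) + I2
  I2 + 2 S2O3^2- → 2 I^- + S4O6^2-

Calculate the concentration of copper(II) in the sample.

0.1033 mol/L

n(S2O3^2-) = 0.04370 × 0.05826 = 2.546 × 10^-3 mol
n(I2) = n(S2O3^2-)/2 = 1.273 × 10^-3 mol
From the 2:1 ratio, n(Cu2+) in the aliquot = 2/1 × 1.273 × 10^-3 = 2.546 × 10^-3 mol
[Cu2+] = 2.546 × 10^-3 / 0.02464 = 0.1033 mol/L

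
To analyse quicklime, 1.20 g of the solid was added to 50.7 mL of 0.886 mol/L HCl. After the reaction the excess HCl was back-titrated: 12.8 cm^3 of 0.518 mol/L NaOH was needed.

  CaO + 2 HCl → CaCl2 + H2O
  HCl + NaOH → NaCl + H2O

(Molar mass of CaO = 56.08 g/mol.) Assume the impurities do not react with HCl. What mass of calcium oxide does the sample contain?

1.07 g

n(HCl) added = 0.0507 × 0.886 = 0.0449 mol
n(NaOH) used in back-titration = 0.0128 × 0.518 = 6.63 × 10^-3 mol
n(HCl) left over = 6.63 × 10^-3 mol (1:1 ratio)
n(HCl) consumed by analyte = 0.0449 − 6.63 × 10^-3 = 0.0383 mol
From the 1:2 ratio, n(CaO) = 1/2 × 0.0383 = 0.0191 mol
mass of CaO = 0.0191 × 56.08 = 1.07 g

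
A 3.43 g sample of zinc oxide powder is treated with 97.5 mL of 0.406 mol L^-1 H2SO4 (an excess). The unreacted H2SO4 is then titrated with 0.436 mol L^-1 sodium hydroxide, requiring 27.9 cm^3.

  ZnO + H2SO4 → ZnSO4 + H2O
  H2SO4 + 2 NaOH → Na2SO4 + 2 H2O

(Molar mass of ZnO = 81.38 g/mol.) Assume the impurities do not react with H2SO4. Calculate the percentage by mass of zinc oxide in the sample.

n(H2SO4) added = 0.0975 × 0.406 = 0.0396 mol
n(NaOH) used in back-titration = 0.0279 × 0.436 = 0.0122 mol
From the 1:2 ratio, n(H2SO4) left over = 1/2 × 0.0122 = 6.08 × 10^-3 mol
n(H2SO4) consumed by analyte = 0.0396 − 6.08 × 10^-3 = 0.0335 mol
n(ZnO) = 0.0335 mol (1:1 ratio)
mass of ZnO = 0.0335 × 81.38 = 2.73 g
% ZnO = 2.73 / 3.43 × 100 = 79.5 %

79.5 %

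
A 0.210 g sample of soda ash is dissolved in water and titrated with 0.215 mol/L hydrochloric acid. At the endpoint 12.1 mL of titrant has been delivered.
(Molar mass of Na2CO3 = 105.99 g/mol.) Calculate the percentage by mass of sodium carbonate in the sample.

65.7 %

Na2CO3 + 2 HCl → 2 NaCl + H2O + CO2
n(HCl) = 0.0121 L × 0.215 mol/L = 2.60 × 10^-3 mol
From the 1:2 ratio, n(Na2CO3) = 1/2 × 2.60 × 10^-3 = 1.30 × 10^-3 mol
mass of Na2CO3 = 1.30 × 10^-3 × 105.99 g/mol = 0.138 g
% Na2CO3 = 0.138 / 0.210 × 100 = 65.7 %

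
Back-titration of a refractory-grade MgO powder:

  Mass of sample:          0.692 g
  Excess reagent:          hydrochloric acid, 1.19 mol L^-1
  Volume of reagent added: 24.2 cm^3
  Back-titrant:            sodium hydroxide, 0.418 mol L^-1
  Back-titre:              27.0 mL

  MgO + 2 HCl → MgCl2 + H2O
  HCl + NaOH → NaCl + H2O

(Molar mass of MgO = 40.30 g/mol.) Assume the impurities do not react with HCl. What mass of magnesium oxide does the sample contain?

0.353 g

n(HCl) added = 0.0242 × 1.19 = 0.0288 mol
n(NaOH) used in back-titration = 0.0270 × 0.418 = 0.0113 mol
n(HCl) left over = 0.0113 mol (1:1 ratio)
n(HCl) consumed by analyte = 0.0288 − 0.0113 = 0.0175 mol
From the 1:2 ratio, n(MgO) = 1/2 × 0.0175 = 8.76 × 10^-3 mol
mass of MgO = 8.76 × 10^-3 × 40.30 = 0.353 g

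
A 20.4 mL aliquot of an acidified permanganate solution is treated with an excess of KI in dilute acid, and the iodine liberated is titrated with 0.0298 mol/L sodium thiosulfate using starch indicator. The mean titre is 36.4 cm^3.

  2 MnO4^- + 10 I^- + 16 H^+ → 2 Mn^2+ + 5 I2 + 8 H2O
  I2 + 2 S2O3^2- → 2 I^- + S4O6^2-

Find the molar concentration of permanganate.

n(S2O3^2-) = 0.0364 × 0.0298 = 1.08 × 10^-3 mol
n(I2) = n(S2O3^2-)/2 = 5.42 × 10^-4 mol
From the 2:5 ratio, n(MnO4^-) in the aliquot = 2/5 × 5.42 × 10^-4 = 2.17 × 10^-4 mol
[MnO4^-] = 2.17 × 10^-4 / 0.0204 = 0.0106 mol/L

0.0106 mol/L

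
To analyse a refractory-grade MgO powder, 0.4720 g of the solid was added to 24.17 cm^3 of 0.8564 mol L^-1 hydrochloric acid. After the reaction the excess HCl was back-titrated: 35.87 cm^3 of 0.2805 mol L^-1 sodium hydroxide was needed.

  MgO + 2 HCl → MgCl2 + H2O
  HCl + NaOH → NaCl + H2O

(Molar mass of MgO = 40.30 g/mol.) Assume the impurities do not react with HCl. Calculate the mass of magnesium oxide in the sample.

0.2143 g

n(HCl) added = 0.02417 × 0.8564 = 0.02070 mol
n(NaOH) used in back-titration = 0.03587 × 0.2805 = 0.01006 mol
n(HCl) left over = 0.01006 mol (1:1 ratio)
n(HCl) consumed by analyte = 0.02070 − 0.01006 = 0.01064 mol
From the 1:2 ratio, n(MgO) = 1/2 × 0.01064 = 5.319 × 10^-3 mol
mass of MgO = 5.319 × 10^-3 × 40.30 = 0.2143 g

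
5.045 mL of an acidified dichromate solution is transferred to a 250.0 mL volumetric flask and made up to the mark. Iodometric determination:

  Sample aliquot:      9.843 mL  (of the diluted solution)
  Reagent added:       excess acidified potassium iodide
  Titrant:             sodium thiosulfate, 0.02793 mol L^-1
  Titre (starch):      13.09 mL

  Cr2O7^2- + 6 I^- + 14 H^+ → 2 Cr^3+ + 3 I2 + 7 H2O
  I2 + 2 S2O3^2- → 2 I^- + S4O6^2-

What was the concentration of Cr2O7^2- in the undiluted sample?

0.3068 mol/L

n(S2O3^2-) = 0.01309 × 0.02793 = 3.656 × 10^-4 mol
n(I2) = n(S2O3^2-)/2 = 1.828 × 10^-4 mol
From the 1:3 ratio, n(Cr2O7^2-) in the aliquot = 1/3 × 1.828 × 10^-4 = 6.093 × 10^-5 mol
[Cr2O7^2-]_dilute = 6.093 × 10^-5 / 0.009843 = 0.006191 mol/L
[Cr2O7^2-]_original = 0.006191 × 250.0/5.045 = 0.3068 mol/L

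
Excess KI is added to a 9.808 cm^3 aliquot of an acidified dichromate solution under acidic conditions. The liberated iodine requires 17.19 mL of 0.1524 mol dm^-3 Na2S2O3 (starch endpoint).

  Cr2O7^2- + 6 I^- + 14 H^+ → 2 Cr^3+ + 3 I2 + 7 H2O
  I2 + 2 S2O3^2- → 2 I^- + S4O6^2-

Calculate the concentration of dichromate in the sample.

n(S2O3^2-) = 0.01719 × 0.1524 = 2.620 × 10^-3 mol
n(I2) = n(S2O3^2-)/2 = 1.310 × 10^-3 mol
From the 1:3 ratio, n(Cr2O7^2-) in the aliquot = 1/3 × 1.310 × 10^-3 = 4.366 × 10^-4 mol
[Cr2O7^2-] = 4.366 × 10^-4 / 0.009808 = 0.04452 mol/L

0.04452 mol/L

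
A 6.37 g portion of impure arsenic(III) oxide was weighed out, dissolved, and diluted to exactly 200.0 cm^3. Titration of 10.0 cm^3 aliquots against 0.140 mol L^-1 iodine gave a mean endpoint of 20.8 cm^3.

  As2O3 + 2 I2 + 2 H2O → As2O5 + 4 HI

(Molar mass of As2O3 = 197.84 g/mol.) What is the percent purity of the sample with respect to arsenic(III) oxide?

n(I2) per titration = 0.0208 × 0.140 = 2.91 × 10^-3 mol
From the 1:2 ratio, n(As2O3) in each aliquot = 1/2 × 2.91 × 10^-3 = 1.46 × 10^-3 mol
n(As2O3) in the whole flask = 1.46 × 10^-3 × 200.0/10.0 = 0.0291 mol
mass of As2O3 = 0.0291 × 197.84 = 5.76 g
% As2O3 = 5.76 / 6.37 × 100 = 90.4 %

90.4 %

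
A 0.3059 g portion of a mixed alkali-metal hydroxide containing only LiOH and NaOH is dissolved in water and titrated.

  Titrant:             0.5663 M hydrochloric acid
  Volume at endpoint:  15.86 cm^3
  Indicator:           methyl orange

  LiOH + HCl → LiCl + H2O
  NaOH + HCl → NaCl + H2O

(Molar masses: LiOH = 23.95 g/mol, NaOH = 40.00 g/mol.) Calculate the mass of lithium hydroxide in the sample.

0.07963 g

n(HCl) = 0.01586 × 0.5663 = 8.982 × 10^-3 mol
Let x = n(LiOH), y = n(NaOH).
Titrant: 1x + 1y = 8.982 × 10^-3;  mass: 23.95x + 40.00y = 0.3059
Solving, x = 3.325 × 10^-3 mol, y = 5.657 × 10^-3 mol
mass of LiOH = 3.325 × 10^-3 × 23.95 = 0.07963 g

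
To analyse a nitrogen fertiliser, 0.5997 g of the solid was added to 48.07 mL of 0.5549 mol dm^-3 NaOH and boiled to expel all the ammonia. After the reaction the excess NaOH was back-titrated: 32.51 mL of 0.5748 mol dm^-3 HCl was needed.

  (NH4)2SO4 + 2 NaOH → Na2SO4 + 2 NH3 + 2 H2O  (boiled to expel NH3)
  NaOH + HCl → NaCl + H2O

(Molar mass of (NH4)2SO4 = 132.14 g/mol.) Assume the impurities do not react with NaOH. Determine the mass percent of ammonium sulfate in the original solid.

88.00 %

n(NaOH) added = 0.04807 × 0.5549 = 0.02667 mol
n(HCl) used in back-titration = 0.03251 × 0.5748 = 0.01869 mol
n(NaOH) left over = 0.01869 mol (1:1 ratio)
n(NaOH) consumed by analyte = 0.02667 − 0.01869 = 7.987 × 10^-3 mol
From the 1:2 ratio, n((NH4)2SO4) = 1/2 × 7.987 × 10^-3 = 3.994 × 10^-3 mol
mass of (NH4)2SO4 = 3.994 × 10^-3 × 132.14 = 0.5277 g
% (NH4)2SO4 = 0.5277 / 0.5997 × 100 = 88.00 %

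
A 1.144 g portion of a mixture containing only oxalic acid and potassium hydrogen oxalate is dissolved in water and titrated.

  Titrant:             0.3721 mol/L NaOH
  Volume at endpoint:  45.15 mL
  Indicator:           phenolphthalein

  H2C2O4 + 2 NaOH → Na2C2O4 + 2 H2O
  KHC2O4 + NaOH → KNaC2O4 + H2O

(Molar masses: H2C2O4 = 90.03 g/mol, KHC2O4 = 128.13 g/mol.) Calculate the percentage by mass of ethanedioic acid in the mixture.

47.75 %

n(NaOH) = 0.04515 × 0.3721 = 0.01680 mol
Let x = n(H2C2O4), y = n(KHC2O4).
Titrant: 2x + 1y = 0.01680;  mass: 90.03x + 128.13y = 1.144
Solving, x = 6.068 × 10^-3 mol, y = 4.665 × 10^-3 mol
mass of H2C2O4 = 6.068 × 10^-3 × 90.03 = 0.5463 g
% H2C2O4 = 0.5463 / 1.144 × 100 = 47.75 %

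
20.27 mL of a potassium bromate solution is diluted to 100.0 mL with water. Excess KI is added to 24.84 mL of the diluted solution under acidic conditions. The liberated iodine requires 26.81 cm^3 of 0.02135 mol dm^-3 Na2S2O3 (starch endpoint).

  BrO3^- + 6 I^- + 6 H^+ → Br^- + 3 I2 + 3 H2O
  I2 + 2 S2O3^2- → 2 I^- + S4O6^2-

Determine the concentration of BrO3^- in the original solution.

n(S2O3^2-) = 0.02681 × 0.02135 = 5.724 × 10^-4 mol
n(I2) = n(S2O3^2-)/2 = 2.862 × 10^-4 mol
From the 1:3 ratio, n(BrO3^-) in the aliquot = 1/3 × 2.862 × 10^-4 = 9.540 × 10^-5 mol
[BrO3^-]_dilute = 9.540 × 10^-5 / 0.02484 = 0.003841 mol/L
[BrO3^-]_original = 0.003841 × 100.0/20.27 = 0.01895 mol/L

0.01895 mol/L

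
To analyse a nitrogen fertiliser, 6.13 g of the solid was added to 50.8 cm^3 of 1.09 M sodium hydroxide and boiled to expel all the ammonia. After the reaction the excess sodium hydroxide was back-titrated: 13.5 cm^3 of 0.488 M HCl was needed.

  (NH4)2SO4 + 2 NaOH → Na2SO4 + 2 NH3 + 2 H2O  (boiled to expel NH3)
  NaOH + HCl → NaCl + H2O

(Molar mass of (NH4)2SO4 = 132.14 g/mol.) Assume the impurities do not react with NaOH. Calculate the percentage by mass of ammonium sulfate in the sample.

n(NaOH) added = 0.0508 × 1.09 = 0.0554 mol
n(HCl) used in back-titration = 0.0135 × 0.488 = 6.59 × 10^-3 mol
n(NaOH) left over = 6.59 × 10^-3 mol (1:1 ratio)
n(NaOH) consumed by analyte = 0.0554 − 6.59 × 10^-3 = 0.0488 mol
From the 1:2 ratio, n((NH4)2SO4) = 1/2 × 0.0488 = 0.0244 mol
mass of (NH4)2SO4 = 0.0244 × 132.14 = 3.22 g
% (NH4)2SO4 = 3.22 / 6.13 × 100 = 52.6 %

52.6 %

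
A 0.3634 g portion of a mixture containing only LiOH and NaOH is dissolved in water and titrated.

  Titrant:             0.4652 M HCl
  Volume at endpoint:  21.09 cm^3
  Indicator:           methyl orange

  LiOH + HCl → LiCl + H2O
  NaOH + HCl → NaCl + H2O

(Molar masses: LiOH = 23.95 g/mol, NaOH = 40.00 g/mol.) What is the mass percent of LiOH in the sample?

n(HCl) = 0.02109 × 0.4652 = 9.811 × 10^-3 mol
Let x = n(LiOH), y = n(NaOH).
Titrant: 1x + 1y = 9.811 × 10^-3;  mass: 23.95x + 40.00y = 0.3634
Solving, x = 1.810 × 10^-3 mol, y = 8.002 × 10^-3 mol
mass of LiOH = 1.810 × 10^-3 × 23.95 = 0.04334 g
% LiOH = 0.04334 / 0.3634 × 100 = 11.93 %

11.93 %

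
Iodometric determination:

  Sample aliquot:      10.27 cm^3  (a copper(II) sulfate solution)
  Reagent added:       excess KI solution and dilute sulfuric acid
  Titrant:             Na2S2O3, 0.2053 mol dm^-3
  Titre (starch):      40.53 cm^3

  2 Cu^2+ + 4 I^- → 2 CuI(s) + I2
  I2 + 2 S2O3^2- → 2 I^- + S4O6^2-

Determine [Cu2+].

n(S2O3^2-) = 0.04053 × 0.2053 = 8.321 × 10^-3 mol
n(I2) = n(S2O3^2-)/2 = 4.160 × 10^-3 mol
From the 2:1 ratio, n(Cu2+) in the aliquot = 2/1 × 4.160 × 10^-3 = 8.321 × 10^-3 mol
[Cu2+] = 8.321 × 10^-3 / 0.01027 = 0.8102 mol/L

0.8102 mol/L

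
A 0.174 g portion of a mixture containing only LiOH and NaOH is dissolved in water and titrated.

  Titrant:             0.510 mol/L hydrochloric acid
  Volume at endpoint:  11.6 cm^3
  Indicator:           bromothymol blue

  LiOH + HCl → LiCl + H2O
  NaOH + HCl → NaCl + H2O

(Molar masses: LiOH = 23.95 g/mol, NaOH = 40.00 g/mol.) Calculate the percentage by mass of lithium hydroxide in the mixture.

53.7 %

n(HCl) = 0.0116 × 0.510 = 5.92 × 10^-3 mol
Let x = n(LiOH), y = n(NaOH).
Titrant: 1x + 1y = 5.92 × 10^-3;  mass: 23.95x + 40.00y = 0.174
Solving, x = 3.90 × 10^-3 mol, y = 2.01 × 10^-3 mol
mass of LiOH = 3.90 × 10^-3 × 23.95 = 0.0935 g
% LiOH = 0.0935 / 0.174 × 100 = 53.7 %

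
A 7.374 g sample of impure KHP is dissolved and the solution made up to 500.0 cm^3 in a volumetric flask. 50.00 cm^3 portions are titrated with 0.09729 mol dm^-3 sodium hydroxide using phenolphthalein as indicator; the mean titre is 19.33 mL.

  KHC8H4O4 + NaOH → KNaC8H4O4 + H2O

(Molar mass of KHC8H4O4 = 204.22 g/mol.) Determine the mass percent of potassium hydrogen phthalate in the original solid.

n(NaOH) per titration = 0.01933 × 0.09729 = 1.881 × 10^-3 mol
n(KHC8H4O4) in each aliquot = 1.881 × 10^-3 mol (1:1 ratio)
n(KHC8H4O4) in the whole flask = 1.881 × 10^-3 × 500.0/50.00 = 0.01881 mol
mass of KHC8H4O4 = 0.01881 × 204.22 = 3.841 g
% KHC8H4O4 = 3.841 / 7.374 × 100 = 52.08 %

52.08 %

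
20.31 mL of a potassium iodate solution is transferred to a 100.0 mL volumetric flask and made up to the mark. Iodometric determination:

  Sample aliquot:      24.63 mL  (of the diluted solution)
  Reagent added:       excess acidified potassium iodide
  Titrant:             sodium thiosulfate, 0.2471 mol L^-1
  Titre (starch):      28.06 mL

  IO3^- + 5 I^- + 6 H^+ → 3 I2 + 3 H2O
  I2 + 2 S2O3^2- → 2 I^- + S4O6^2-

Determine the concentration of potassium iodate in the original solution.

n(S2O3^2-) = 0.02806 × 0.2471 = 6.934 × 10^-3 mol
n(I2) = n(S2O3^2-)/2 = 3.467 × 10^-3 mol
From the 1:3 ratio, n(IO3^-) in the aliquot = 1/3 × 3.467 × 10^-3 = 1.156 × 10^-3 mol
[IO3^-]_dilute = 1.156 × 10^-3 / 0.02463 = 0.04692 mol/L
[IO3^-]_original = 0.04692 × 100.0/20.31 = 0.2310 mol/L

0.2310 mol/L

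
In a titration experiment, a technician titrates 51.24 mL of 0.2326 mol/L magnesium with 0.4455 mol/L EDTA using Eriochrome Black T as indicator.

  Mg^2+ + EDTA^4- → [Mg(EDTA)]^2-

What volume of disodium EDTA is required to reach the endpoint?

n(Mg2+) = 0.05124 L × 0.2326 mol/L = 0.01192 mol
n(EDTA) = 0.01192 mol (1:1 stoichiometry)
V(EDTA) = 0.01192 mol / 0.4455 mol/L = 0.02675 L = 26.75 mL

26.75 mL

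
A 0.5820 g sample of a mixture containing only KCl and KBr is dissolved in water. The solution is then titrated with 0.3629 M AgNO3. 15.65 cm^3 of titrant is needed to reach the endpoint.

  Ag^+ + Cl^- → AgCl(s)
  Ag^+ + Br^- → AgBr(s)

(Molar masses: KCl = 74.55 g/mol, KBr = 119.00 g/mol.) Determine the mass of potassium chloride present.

0.1574 g

n(AgNO3) = 0.01565 × 0.3629 = 5.679 × 10^-3 mol
Let x = n(KCl), y = n(KBr).
Titrant: 1x + 1y = 5.679 × 10^-3;  mass: 74.55x + 119.00y = 0.5820
Solving, x = 2.111 × 10^-3 mol, y = 3.568 × 10^-3 mol
mass of KCl = 2.111 × 10^-3 × 74.55 = 0.1574 g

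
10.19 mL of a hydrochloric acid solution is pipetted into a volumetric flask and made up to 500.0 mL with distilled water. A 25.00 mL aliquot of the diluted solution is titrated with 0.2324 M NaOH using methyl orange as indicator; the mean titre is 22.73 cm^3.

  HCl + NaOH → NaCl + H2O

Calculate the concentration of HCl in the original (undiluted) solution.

n(NaOH) = 0.02273 × 0.2324 = 5.282 × 10^-3 mol
n(HCl) in the aliquot = 5.282 × 10^-3 mol (1:1 ratio)
[HCl]_dilute = 5.282 × 10^-3 / 0.02500 = 0.2113 mol/L
Dilution factor = 500.0 / 10.19 = 49.07
[HCl]_stock = 0.2113 × 49.07 = 10.37 mol/L

10.37 M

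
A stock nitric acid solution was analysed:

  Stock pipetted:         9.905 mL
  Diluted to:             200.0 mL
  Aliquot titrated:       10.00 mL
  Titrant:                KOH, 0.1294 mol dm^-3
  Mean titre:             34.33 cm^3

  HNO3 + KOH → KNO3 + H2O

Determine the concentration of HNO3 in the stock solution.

n(KOH) = 0.03433 × 0.1294 = 4.442 × 10^-3 mol
n(HNO3) in the aliquot = 4.442 × 10^-3 mol (1:1 ratio)
[HNO3]_dilute = 4.442 × 10^-3 / 0.01000 = 0.4442 mol/L
Dilution factor = 200.0 / 9.905 = 20.19
[HNO3]_stock = 0.4442 × 20.19 = 8.970 mol/L

8.970 mol/L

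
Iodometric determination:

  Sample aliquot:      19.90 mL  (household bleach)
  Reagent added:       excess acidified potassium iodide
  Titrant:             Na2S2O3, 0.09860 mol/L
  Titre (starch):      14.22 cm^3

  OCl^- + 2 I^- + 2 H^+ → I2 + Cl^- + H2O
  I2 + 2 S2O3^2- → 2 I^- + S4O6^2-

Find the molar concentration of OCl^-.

0.03523 mol/L

n(S2O3^2-) = 0.01422 × 0.09860 = 1.402 × 10^-3 mol
n(I2) = n(S2O3^2-)/2 = 7.010 × 10^-4 mol
n(OCl^-) in the aliquot = 7.010 × 10^-4 mol (1:1 ratio)
[OCl^-] = 7.010 × 10^-4 / 0.01990 = 0.03523 mol/L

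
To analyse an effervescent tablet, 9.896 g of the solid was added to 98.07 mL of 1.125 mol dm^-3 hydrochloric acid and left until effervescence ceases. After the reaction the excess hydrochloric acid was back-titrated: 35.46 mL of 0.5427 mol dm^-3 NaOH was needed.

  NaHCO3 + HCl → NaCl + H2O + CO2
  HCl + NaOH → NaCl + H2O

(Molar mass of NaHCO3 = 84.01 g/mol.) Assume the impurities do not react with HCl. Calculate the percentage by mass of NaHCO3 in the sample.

77.32 %

n(HCl) added = 0.09807 × 1.125 = 0.1103 mol
n(NaOH) used in back-titration = 0.03546 × 0.5427 = 0.01924 mol
n(HCl) left over = 0.01924 mol (1:1 ratio)
n(HCl) consumed by analyte = 0.1103 − 0.01924 = 0.09108 mol
n(NaHCO3) = 0.09108 mol (1:1 ratio)
mass of NaHCO3 = 0.09108 × 84.01 = 7.652 g
% NaHCO3 = 7.652 / 9.896 × 100 = 77.32 %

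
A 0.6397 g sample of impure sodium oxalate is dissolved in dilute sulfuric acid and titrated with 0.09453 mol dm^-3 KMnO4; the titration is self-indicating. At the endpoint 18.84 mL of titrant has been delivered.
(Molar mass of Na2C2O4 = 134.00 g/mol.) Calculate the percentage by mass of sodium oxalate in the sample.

93.27 %

2 MnO4^- + 5 C2O4^2- + 16 H^+ → 2 Mn^2+ + 10 CO2 + 8 H2O
n(KMnO4) = 0.01884 L × 0.09453 mol/L = 1.781 × 10^-3 mol
From the 5:2 ratio, n(Na2C2O4) = 5/2 × 1.781 × 10^-3 = 4.452 × 10^-3 mol
mass of Na2C2O4 = 4.452 × 10^-3 × 134.00 g/mol = 0.5966 g
% Na2C2O4 = 0.5966 / 0.6397 × 100 = 93.27 %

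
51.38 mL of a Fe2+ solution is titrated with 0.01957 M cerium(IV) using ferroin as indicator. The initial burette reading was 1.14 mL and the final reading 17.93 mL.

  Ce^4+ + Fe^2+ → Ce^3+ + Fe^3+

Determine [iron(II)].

0.006395 M

n(Ce4+) = 0.01679 L × 0.01957 mol/L = 3.286 × 10^-4 mol
n(Fe2+) = 3.286 × 10^-4 mol (1:1 mole ratio)
[Fe2+] = 3.286 × 10^-4 mol / 0.05138 L = 0.006395 mol/L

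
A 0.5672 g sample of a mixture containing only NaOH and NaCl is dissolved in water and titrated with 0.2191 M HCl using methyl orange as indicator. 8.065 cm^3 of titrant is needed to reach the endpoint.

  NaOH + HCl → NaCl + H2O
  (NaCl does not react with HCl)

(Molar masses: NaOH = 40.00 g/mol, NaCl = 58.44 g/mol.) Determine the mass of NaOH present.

n(HCl) = 0.008065 × 0.2191 = 1.767 × 10^-3 mol
Let x = n(NaOH), y = n(NaCl).
Titrant: 1x = 1.767 × 10^-3;  mass: 40.00x + 58.44y = 0.5672
Solving, x = 1.767 × 10^-3 mol, y = 8.496 × 10^-3 mol
mass of NaOH = 1.767 × 10^-3 × 40.00 = 0.07068 g

0.07068 g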